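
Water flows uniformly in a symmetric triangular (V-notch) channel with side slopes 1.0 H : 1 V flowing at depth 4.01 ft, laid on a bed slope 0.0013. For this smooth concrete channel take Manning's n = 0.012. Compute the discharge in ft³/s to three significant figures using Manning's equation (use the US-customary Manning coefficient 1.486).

A = z·y² = 1.0×4.01² = 16.08 ft²
P = 2y√(1+z²) = 2×4.01×√(1+1.0²) = 11.34 ft
R = A/P = 16.08/11.34 = 1.418 ft
Q = (1.486/n)·A·R^(2/3)·S^(1/2) = (1.486/0.012) × 16.08 × 1.418^(2/3) × 0.0013^(1/2) = 90.61 ft³/s

90.6 ft³/s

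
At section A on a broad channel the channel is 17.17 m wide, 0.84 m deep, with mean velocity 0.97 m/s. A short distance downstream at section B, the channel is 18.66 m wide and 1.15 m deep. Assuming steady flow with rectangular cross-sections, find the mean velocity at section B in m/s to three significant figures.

Q = A₁V₁ = (17.17×0.84) × 0.97 = 13.99 m³/s
A₂ = 18.66 × 1.15 = 21.46 m²
V₂ = Q/A₂ = 13.99/21.46 = 0.6519 m/s

0.652 m/s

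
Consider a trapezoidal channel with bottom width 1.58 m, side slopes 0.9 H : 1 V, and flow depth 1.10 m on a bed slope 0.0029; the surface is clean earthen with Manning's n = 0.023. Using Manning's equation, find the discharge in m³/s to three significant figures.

4.83 m³/s

A = (b + z·y)·y = (1.58 + 0.9×1.10)×1.10 = 2.827 m²
P = b + 2y√(1+z²) = 1.58 + 2×1.10×√(1+0.9²) = 4.540 m
R = A/P = 2.827/4.540 = 0.6227 m
Q = (1/n)·A·R^(2/3)·S^(1/2) = (1/0.023) × 2.827 × 0.6227^(2/3) × 0.0029^(1/2) = 4.827 m³/s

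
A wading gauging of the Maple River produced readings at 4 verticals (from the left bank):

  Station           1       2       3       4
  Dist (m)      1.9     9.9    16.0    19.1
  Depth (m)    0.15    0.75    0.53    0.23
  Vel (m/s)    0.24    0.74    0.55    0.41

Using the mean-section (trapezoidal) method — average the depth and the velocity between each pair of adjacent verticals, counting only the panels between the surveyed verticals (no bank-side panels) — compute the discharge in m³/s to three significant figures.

4.85 m³/s

Panel 1-2: Δb = 8 m, d̄ = (0.15+0.75)/2 = 0.45, v̄ = (0.24+0.74)/2 = 0.49 → q = 8×0.45×0.49 = 1.764 m³/s
Panel 2-3: Δb = 6.1 m, d̄ = (0.75+0.53)/2 = 0.64, v̄ = (0.74+0.55)/2 = 0.645 → q = 6.1×0.64×0.645 = 2.518 m³/s
Panel 3-4: Δb = 3.1 m, d̄ = (0.53+0.23)/2 = 0.38, v̄ = (0.55+0.41)/2 = 0.48 → q = 3.1×0.38×0.48 = 0.5654 m³/s
Q = Σ q = 4.848 m³/s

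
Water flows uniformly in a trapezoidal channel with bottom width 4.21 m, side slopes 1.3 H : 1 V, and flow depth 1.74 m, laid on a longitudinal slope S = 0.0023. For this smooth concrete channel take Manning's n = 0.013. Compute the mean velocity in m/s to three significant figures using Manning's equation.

4.02 m/s

A = (b + z·y)·y = (4.21 + 1.3×1.74)×1.74 = 11.26 m²
P = b + 2y√(1+z²) = 4.21 + 2×1.74×√(1+1.3²) = 9.918 m
R = A/P = 11.26/9.918 = 1.135 m
Q = (1/n)·A·R^(2/3)·S^(1/2) = (1/0.013) × 11.26 × 1.135^(2/3) × 0.0023^(1/2) = 45.22 m³/s
V = Q/A = 45.22/11.26 = 4.015 m/s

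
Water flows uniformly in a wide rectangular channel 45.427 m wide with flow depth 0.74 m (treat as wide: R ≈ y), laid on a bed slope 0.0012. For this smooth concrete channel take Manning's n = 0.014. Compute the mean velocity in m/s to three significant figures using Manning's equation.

A = b·y = 45.427 × 0.74 = 33.62 m²
Wide channel: R ≈ y = 0.74 m
Q = (1/n)·A·R^(2/3)·S^(1/2) = (1/0.014) × 33.62 × 0.7400^(2/3) × 0.0012^(1/2) = 68.05 m³/s
V = Q/A = 68.05/33.62 = 2.024 m/s

2.02 m/s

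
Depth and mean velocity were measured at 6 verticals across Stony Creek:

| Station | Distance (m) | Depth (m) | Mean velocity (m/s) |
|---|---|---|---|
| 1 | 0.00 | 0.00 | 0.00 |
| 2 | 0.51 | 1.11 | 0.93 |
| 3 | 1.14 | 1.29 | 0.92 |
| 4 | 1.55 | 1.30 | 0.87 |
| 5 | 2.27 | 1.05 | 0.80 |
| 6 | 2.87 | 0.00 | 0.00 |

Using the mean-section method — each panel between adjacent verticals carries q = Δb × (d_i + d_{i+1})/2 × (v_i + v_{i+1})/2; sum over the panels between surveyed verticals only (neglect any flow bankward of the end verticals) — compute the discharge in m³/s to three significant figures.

2.14 m³/s

Panel 1-2: Δb = 0.51 m, d̄ = (0.00+1.11)/2 = 0.555, v̄ = (0.00+0.93)/2 = 0.465 → q = 0.51×0.555×0.465 = 0.1316 m³/s
Panel 2-3: Δb = 0.63 m, d̄ = (1.11+1.29)/2 = 1.2, v̄ = (0.93+0.92)/2 = 0.925 → q = 0.63×1.2×0.925 = 0.6993 m³/s
Panel 3-4: Δb = 0.41 m, d̄ = (1.29+1.30)/2 = 1.295, v̄ = (0.92+0.87)/2 = 0.895 → q = 0.41×1.295×0.895 = 0.4752 m³/s
Panel 4-5: Δb = 0.72 m, d̄ = (1.30+1.05)/2 = 1.175, v̄ = (0.87+0.80)/2 = 0.835 → q = 0.72×1.175×0.835 = 0.7064 m³/s
Panel 5-6: Δb = 0.6 m, d̄ = (1.05+0.00)/2 = 0.525, v̄ = (0.80+0.00)/2 = 0.4 → q = 0.6×0.525×0.4 = 0.1260 m³/s
Q = Σ q = 2.139 m³/s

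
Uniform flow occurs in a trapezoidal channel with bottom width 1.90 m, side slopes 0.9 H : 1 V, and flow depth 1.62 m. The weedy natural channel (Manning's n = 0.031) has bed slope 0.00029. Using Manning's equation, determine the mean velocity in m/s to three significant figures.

A = (b + z·y)·y = (1.90 + 0.9×1.62)×1.62 = 5.440 m²
P = b + 2y√(1+z²) = 1.90 + 2×1.62×√(1+0.9²) = 6.259 m
R = A/P = 5.440/6.259 = 0.8691 m
Q = (1/n)·A·R^(2/3)·S^(1/2) = (1/0.031) × 5.440 × 0.8691^(2/3) × 0.00029^(1/2) = 2.722 m³/s
V = Q/A = 2.722/5.440 = 0.5003 m/s

0.500 m/s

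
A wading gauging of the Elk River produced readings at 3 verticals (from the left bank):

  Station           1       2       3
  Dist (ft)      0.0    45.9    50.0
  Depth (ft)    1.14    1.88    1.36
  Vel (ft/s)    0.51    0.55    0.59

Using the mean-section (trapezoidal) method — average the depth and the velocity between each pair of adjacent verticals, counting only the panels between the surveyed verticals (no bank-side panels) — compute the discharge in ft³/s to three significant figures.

40.5 ft³/s

Panel 1-2: Δb = 45.9 ft, d̄ = (1.14+1.88)/2 = 1.51, v̄ = (0.51+0.55)/2 = 0.53 → q = 45.9×1.51×0.53 = 36.73 ft³/s
Panel 2-3: Δb = 4.1 ft, d̄ = (1.88+1.36)/2 = 1.62, v̄ = (0.55+0.59)/2 = 0.57 → q = 4.1×1.62×0.57 = 3.786 ft³/s
Q = Σ q = 40.52 ft³/s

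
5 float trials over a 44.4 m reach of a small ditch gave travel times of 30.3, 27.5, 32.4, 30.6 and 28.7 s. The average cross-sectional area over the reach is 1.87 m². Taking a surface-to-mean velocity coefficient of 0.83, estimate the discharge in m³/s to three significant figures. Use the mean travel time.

2.30 m³/s

t̄ = (30.3 + 27.5 + 32.4 + 30.6 + 28.7) / 5 = 29.9 s
v_surface = L / t̄ = 44.4 / 29.9 = 1.485 m/s
v_mean = 0.83 × 1.485 = 1.233 m/s
Q = A × v_mean = 1.87 × 1.233 = 2.305 m³/s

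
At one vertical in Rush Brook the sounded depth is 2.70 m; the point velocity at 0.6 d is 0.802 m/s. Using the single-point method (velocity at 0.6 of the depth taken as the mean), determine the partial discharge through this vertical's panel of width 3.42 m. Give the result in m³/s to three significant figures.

v̄ = v₀.₆ = 0.802 m/s
q = v̄ × d × w = 0.8020 × 2.70 × 3.42 = 7.406 m³/s

7.41 m³/s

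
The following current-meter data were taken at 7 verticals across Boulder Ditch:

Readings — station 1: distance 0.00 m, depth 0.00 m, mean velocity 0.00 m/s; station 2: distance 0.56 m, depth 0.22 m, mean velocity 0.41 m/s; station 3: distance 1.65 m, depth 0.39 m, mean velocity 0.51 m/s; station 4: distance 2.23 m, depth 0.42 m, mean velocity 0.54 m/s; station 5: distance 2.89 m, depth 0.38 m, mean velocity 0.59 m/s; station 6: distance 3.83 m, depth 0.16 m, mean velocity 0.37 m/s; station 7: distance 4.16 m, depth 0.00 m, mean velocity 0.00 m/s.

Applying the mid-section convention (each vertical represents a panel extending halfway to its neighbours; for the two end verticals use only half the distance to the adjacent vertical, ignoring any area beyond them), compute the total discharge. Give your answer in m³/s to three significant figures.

w_2 = (1.65 − 0.00)/2 = 0.825 m; q_2 = 0.41 × 0.22 × 0.825 = 0.07442 m³/s
w_3 = (2.23 − 0.56)/2 = 0.835 m; q_3 = 0.51 × 0.39 × 0.835 = 0.1661 m³/s
w_4 = (2.89 − 1.65)/2 = 0.62 m; q_4 = 0.54 × 0.42 × 0.62 = 0.1406 m³/s
w_5 = (3.83 − 2.23)/2 = 0.8 m; q_5 = 0.59 × 0.38 × 0.8 = 0.1794 m³/s
w_6 = (4.16 − 2.89)/2 = 0.635 m; q_6 = 0.37 × 0.16 × 0.635 = 0.03759 m³/s
Stations 1, 7 contribute zero (depth or velocity is 0).
Q = Σ qᵢ = 0.5981 m³/s

0.598 m³/s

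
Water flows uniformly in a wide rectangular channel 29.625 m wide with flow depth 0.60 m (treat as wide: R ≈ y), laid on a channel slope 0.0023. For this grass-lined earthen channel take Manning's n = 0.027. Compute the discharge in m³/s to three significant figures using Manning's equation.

A = b·y = 29.625 × 0.60 = 17.78 m²
Wide channel: R ≈ y = 0.60 m
Q = (1/n)·A·R^(2/3)·S^(1/2) = (1/0.027) × 17.78 × 0.6000^(2/3) × 0.0023^(1/2) = 22.46 m³/s

22.5 m³/s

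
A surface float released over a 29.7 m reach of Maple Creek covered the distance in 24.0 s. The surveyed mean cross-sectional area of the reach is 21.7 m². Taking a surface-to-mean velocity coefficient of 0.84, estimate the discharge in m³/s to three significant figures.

22.6 m³/s

v_surface = L / t̄ = 29.7 / 24 = 1.238 m/s
v_mean = 0.84 × 1.238 = 1.040 m/s
Q = A × v_mean = 21.7 × 1.040 = 22.56 m³/s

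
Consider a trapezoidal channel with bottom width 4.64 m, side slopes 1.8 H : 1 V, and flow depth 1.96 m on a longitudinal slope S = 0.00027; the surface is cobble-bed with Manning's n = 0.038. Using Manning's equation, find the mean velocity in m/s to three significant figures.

0.504 m/s

A = (b + z·y)·y = (4.64 + 1.8×1.96)×1.96 = 16.01 m²
P = b + 2y√(1+z²) = 4.64 + 2×1.96×√(1+1.8²) = 12.71 m
R = A/P = 16.01/12.71 = 1.259 m
Q = (1/n)·A·R^(2/3)·S^(1/2) = (1/0.038) × 16.01 × 1.259^(2/3) × 0.00027^(1/2) = 8.073 m³/s
V = Q/A = 8.073/16.01 = 0.5043 m/s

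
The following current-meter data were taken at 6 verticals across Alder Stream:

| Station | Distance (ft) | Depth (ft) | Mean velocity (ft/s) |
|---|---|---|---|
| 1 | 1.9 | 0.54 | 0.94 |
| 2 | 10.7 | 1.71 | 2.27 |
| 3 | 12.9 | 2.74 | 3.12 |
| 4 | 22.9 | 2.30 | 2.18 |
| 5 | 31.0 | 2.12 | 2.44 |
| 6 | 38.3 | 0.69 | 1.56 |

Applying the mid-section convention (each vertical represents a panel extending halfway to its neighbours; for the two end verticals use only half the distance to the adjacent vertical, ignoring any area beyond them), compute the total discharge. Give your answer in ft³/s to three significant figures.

165 ft³/s

w_1 = (10.7 − 1.9)/2 = 4.4 ft; q_1 = 0.94 × 0.54 × 4.4 = 2.233 ft³/s
w_2 = (12.9 − 1.9)/2 = 5.5 ft; q_2 = 2.27 × 1.71 × 5.5 = 21.35 ft³/s
w_3 = (22.9 − 10.7)/2 = 6.1 ft; q_3 = 3.12 × 2.74 × 6.1 = 52.15 ft³/s
w_4 = (31.0 − 12.9)/2 = 9.05 ft; q_4 = 2.18 × 2.30 × 9.05 = 45.38 ft³/s
w_5 = (38.3 − 22.9)/2 = 7.7 ft; q_5 = 2.44 × 2.12 × 7.7 = 39.83 ft³/s
w_6 = (38.3 − 31.0)/2 = 3.65 ft; q_6 = 1.56 × 0.69 × 3.65 = 3.929 ft³/s
Q = Σ qᵢ = 164.9 ft³/s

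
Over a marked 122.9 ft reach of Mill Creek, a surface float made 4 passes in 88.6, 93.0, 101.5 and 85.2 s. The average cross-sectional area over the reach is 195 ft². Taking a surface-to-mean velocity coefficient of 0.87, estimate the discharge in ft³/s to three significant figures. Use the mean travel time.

226 ft³/s

t̄ = (88.6 + 93.0 + 101.5 + 85.2) / 4 = 92.075 s
v_surface = L / t̄ = 122.9 / 92.075 = 1.335 ft/s
v_mean = 0.87 × 1.335 = 1.161 ft/s
Q = A × v_mean = 195 × 1.161 = 226.4 ft³/s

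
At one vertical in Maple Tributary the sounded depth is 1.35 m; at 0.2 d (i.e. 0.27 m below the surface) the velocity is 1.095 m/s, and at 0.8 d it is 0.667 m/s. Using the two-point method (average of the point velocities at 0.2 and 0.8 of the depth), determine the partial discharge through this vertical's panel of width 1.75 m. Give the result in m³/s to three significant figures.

2.08 m³/s

v̄ = (1.095 + 0.667) / 2 = 0.8810 m/s
q = v̄ × d × w = 0.8810 × 1.35 × 1.75 = 2.081 m³/s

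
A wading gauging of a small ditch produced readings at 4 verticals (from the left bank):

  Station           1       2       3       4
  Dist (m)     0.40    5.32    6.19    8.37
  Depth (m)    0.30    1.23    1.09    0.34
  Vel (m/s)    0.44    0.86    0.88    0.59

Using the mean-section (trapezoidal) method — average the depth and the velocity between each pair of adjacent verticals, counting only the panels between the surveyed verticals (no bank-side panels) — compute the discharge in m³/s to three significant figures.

Panel 1-2: Δb = 4.92 m, d̄ = (0.30+1.23)/2 = 0.765, v̄ = (0.44+0.86)/2 = 0.65 → q = 4.92×0.765×0.65 = 2.446 m³/s
Panel 2-3: Δb = 0.87 m, d̄ = (1.23+1.09)/2 = 1.16, v̄ = (0.86+0.88)/2 = 0.87 → q = 0.87×1.16×0.87 = 0.8780 m³/s
Panel 3-4: Δb = 2.18 m, d̄ = (1.09+0.34)/2 = 0.715, v̄ = (0.88+0.59)/2 = 0.735 → q = 2.18×0.715×0.735 = 1.146 m³/s
Q = Σ q = 4.470 m³/s

4.47 m³/s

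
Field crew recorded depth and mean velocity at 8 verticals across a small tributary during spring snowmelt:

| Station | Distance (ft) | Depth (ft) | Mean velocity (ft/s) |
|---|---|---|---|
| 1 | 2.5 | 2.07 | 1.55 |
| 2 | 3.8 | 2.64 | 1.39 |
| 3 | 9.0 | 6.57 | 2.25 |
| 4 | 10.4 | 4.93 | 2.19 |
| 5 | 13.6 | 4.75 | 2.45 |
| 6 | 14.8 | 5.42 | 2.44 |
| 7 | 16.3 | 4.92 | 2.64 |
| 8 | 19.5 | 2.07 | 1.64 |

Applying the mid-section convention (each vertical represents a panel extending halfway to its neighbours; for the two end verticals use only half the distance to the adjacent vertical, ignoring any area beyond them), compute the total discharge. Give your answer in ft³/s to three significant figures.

167 ft³/s

w_1 = (3.8 − 2.5)/2 = 0.65 ft; q_1 = 1.55 × 2.07 × 0.65 = 2.086 ft³/s
w_2 = (9.0 − 2.5)/2 = 3.25 ft; q_2 = 1.39 × 2.64 × 3.25 = 11.93 ft³/s
w_3 = (10.4 − 3.8)/2 = 3.3 ft; q_3 = 2.25 × 6.57 × 3.3 = 48.78 ft³/s
w_4 = (13.6 − 9.0)/2 = 2.3 ft; q_4 = 2.19 × 4.93 × 2.3 = 24.83 ft³/s
w_5 = (14.8 − 10.4)/2 = 2.2 ft; q_5 = 2.45 × 4.75 × 2.2 = 25.60 ft³/s
w_6 = (16.3 − 13.6)/2 = 1.35 ft; q_6 = 2.44 × 5.42 × 1.35 = 17.85 ft³/s
w_7 = (19.5 − 14.8)/2 = 2.35 ft; q_7 = 2.64 × 4.92 × 2.35 = 30.52 ft³/s
w_8 = (19.5 − 16.3)/2 = 1.6 ft; q_8 = 1.64 × 2.07 × 1.6 = 5.432 ft³/s
Q = Σ qᵢ = 167.0 ft³/s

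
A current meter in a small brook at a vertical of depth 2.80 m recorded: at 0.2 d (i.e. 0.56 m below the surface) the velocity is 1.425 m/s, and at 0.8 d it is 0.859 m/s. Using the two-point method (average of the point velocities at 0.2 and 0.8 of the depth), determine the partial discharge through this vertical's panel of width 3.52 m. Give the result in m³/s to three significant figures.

v̄ = (1.425 + 0.859) / 2 = 1.142 m/s
q = v̄ × d × w = 1.142 × 2.80 × 3.52 = 11.26 m³/s

11.3 m³/s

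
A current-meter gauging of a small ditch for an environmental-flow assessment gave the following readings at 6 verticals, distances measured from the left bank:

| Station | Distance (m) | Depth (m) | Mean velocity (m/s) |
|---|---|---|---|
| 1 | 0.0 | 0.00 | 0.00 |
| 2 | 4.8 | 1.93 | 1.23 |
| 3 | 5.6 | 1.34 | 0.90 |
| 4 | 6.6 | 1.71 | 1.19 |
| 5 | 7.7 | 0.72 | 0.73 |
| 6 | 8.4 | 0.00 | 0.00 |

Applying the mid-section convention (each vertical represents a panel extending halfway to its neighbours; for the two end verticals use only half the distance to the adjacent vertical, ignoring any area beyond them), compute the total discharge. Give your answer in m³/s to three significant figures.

10.3 m³/s

w_2 = (5.6 − 0.0)/2 = 2.8 m; q_2 = 1.23 × 1.93 × 2.8 = 6.647 m³/s
w_3 = (6.6 − 4.8)/2 = 0.9 m; q_3 = 0.90 × 1.34 × 0.9 = 1.085 m³/s
w_4 = (7.7 − 5.6)/2 = 1.05 m; q_4 = 1.19 × 1.71 × 1.05 = 2.137 m³/s
w_5 = (8.4 − 6.6)/2 = 0.9 m; q_5 = 0.73 × 0.72 × 0.9 = 0.4730 m³/s
Stations 1, 6 contribute zero (depth or velocity is 0).
Q = Σ qᵢ = 10.34 m³/s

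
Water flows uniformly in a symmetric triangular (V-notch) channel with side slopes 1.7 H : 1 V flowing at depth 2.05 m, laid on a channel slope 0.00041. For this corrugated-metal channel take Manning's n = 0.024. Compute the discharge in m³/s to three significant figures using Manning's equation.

5.55 m³/s

A = z·y² = 1.7×2.05² = 7.144 m²
P = 2y√(1+z²) = 2×2.05×√(1+1.7²) = 8.086 m
R = A/P = 7.144/8.086 = 0.8835 m
Q = (1/n)·A·R^(2/3)·S^(1/2) = (1/0.024) × 7.144 × 0.8835^(2/3) × 0.00041^(1/2) = 5.550 m³/s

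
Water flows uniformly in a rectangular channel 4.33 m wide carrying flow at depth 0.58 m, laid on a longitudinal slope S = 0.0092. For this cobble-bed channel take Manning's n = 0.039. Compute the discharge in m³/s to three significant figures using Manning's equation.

A = b·y = 4.33 × 0.58 = 2.511 m²
P = b + 2y = 4.33 + 2×0.58 = 5.490 m
R = A/P = 2.511/5.490 = 0.4574 m
Q = (1/n)·A·R^(2/3)·S^(1/2) = (1/0.039) × 2.511 × 0.4574^(2/3) × 0.0092^(1/2) = 3.667 m³/s

3.67 m³/s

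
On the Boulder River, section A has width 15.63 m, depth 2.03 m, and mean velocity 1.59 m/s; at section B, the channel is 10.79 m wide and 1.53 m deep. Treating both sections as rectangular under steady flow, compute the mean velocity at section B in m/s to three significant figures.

3.06 m/s

Q = A₁V₁ = (15.63×2.03) × 1.59 = 50.45 m³/s
A₂ = 10.79 × 1.53 = 16.51 m²
V₂ = Q/A₂ = 50.45/16.51 = 3.056 m/s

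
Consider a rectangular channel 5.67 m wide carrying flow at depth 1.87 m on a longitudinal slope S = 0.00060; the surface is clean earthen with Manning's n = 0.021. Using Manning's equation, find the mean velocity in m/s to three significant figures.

1.26 m/s

A = b·y = 5.67 × 1.87 = 10.60 m²
P = b + 2y = 5.67 + 2×1.87 = 9.410 m
R = A/P = 10.60/9.410 = 1.127 m
Q = (1/n)·A·R^(2/3)·S^(1/2) = (1/0.021) × 10.60 × 1.127^(2/3) × 0.00060^(1/2) = 13.39 m³/s
V = Q/A = 13.39/10.60 = 1.263 m/s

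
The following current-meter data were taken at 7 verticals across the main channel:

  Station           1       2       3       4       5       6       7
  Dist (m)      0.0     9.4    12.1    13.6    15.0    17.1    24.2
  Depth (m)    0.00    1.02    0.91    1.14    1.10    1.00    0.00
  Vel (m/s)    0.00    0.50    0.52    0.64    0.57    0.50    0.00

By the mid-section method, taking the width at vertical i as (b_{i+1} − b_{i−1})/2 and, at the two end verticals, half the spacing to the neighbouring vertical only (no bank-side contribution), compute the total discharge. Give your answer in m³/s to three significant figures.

w_2 = (12.1 − 0.0)/2 = 6.05 m; q_2 = 0.50 × 1.02 × 6.05 = 3.086 m³/s
w_3 = (13.6 − 9.4)/2 = 2.1 m; q_3 = 0.52 × 0.91 × 2.1 = 0.9937 m³/s
w_4 = (15.0 − 12.1)/2 = 1.45 m; q_4 = 0.64 × 1.14 × 1.45 = 1.058 m³/s
w_5 = (17.1 − 13.6)/2 = 1.75 m; q_5 = 0.57 × 1.10 × 1.75 = 1.097 m³/s
w_6 = (24.2 − 15.0)/2 = 4.6 m; q_6 = 0.50 × 1.00 × 4.6 = 2.300 m³/s
Stations 1, 7 contribute zero (depth or velocity is 0).
Q = Σ qᵢ = 8.534 m³/s

8.53 m³/s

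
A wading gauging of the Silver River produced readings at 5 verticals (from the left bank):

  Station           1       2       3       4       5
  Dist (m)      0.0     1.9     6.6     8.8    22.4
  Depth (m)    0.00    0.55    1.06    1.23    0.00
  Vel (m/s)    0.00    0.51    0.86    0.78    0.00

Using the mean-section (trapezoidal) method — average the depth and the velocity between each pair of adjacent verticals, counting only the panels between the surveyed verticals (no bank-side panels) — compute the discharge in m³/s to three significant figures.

Panel 1-2: Δb = 1.9 m, d̄ = (0.00+0.55)/2 = 0.275, v̄ = (0.00+0.51)/2 = 0.255 → q = 1.9×0.275×0.255 = 0.1332 m³/s
Panel 2-3: Δb = 4.7 m, d̄ = (0.55+1.06)/2 = 0.805, v̄ = (0.51+0.86)/2 = 0.685 → q = 4.7×0.805×0.685 = 2.592 m³/s
Panel 3-4: Δb = 2.2 m, d̄ = (1.06+1.23)/2 = 1.145, v̄ = (0.86+0.78)/2 = 0.82 → q = 2.2×1.145×0.82 = 2.066 m³/s
Panel 4-5: Δb = 13.6 m, d̄ = (1.23+0.00)/2 = 0.615, v̄ = (0.78+0.00)/2 = 0.39 → q = 13.6×0.615×0.39 = 3.262 m³/s
Q = Σ q = 8.052 m³/s

8.05 m³/s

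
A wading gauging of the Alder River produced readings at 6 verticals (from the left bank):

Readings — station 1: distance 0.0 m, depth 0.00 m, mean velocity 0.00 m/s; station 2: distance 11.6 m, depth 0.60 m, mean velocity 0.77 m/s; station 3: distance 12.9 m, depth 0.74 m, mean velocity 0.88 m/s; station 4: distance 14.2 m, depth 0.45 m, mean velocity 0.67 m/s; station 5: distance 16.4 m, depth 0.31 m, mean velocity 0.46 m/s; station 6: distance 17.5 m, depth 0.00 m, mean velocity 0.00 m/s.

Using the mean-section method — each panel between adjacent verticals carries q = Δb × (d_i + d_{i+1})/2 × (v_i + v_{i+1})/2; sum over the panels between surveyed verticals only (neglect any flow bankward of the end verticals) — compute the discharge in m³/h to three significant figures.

Panel 1-2: Δb = 11.6 m, d̄ = (0.00+0.60)/2 = 0.3, v̄ = (0.00+0.77)/2 = 0.385 → q = 11.6×0.3×0.385 = 1.340 m³/s
Panel 2-3: Δb = 1.3 m, d̄ = (0.60+0.74)/2 = 0.67, v̄ = (0.77+0.88)/2 = 0.825 → q = 1.3×0.67×0.825 = 0.7186 m³/s
Panel 3-4: Δb = 1.3 m, d̄ = (0.74+0.45)/2 = 0.595, v̄ = (0.88+0.67)/2 = 0.775 → q = 1.3×0.595×0.775 = 0.5995 m³/s
Panel 4-5: Δb = 2.2 m, d̄ = (0.45+0.31)/2 = 0.38, v̄ = (0.67+0.46)/2 = 0.565 → q = 2.2×0.38×0.565 = 0.4723 m³/s
Panel 5-6: Δb = 1.1 m, d̄ = (0.31+0.00)/2 = 0.155, v̄ = (0.46+0.00)/2 = 0.23 → q = 1.1×0.155×0.23 = 0.03922 m³/s
Q = Σ q = 3.169 m³/s
= 3.169 × 3600 = 11410 m³/h

11400 m³/h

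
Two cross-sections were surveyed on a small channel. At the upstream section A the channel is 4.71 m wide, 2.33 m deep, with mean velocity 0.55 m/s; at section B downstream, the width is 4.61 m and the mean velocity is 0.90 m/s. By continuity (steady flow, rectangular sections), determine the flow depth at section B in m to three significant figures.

1.45 m

Q = A₁V₁ = (4.71×2.33) × 0.55 = 6.036 m³/s
d₂ = Q/(b₂ V₂) = 6.036/(4.61×0.90) = 1.455 m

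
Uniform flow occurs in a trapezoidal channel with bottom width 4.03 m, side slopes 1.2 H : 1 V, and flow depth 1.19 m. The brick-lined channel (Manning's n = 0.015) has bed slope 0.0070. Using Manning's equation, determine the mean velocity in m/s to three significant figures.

4.96 m/s

A = (b + z·y)·y = (4.03 + 1.2×1.19)×1.19 = 6.495 m²
P = b + 2y√(1+z²) = 4.03 + 2×1.19×√(1+1.2²) = 7.748 m
R = A/P = 6.495/7.748 = 0.8383 m
Q = (1/n)·A·R^(2/3)·S^(1/2) = (1/0.015) × 6.495 × 0.8383^(2/3) × 0.0070^(1/2) = 32.21 m³/s
V = Q/A = 32.21/6.495 = 4.959 m/s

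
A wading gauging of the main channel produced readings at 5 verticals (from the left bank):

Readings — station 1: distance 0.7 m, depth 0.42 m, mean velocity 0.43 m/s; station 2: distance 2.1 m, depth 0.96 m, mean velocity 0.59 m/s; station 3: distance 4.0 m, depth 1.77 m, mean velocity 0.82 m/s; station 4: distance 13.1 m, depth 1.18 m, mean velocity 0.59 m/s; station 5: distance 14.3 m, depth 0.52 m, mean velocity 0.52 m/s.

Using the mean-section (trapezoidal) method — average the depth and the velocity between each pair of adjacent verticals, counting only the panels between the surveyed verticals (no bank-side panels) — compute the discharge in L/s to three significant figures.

12400 L/s

Panel 1-2: Δb = 1.4 m, d̄ = (0.42+0.96)/2 = 0.69, v̄ = (0.43+0.59)/2 = 0.51 → q = 1.4×0.69×0.51 = 0.4927 m³/s
Panel 2-3: Δb = 1.9 m, d̄ = (0.96+1.77)/2 = 1.365, v̄ = (0.59+0.82)/2 = 0.705 → q = 1.9×1.365×0.705 = 1.828 m³/s
Panel 3-4: Δb = 9.1 m, d̄ = (1.77+1.18)/2 = 1.475, v̄ = (0.82+0.59)/2 = 0.705 → q = 9.1×1.475×0.705 = 9.463 m³/s
Panel 4-5: Δb = 1.2 m, d̄ = (1.18+0.52)/2 = 0.85, v̄ = (0.59+0.52)/2 = 0.555 → q = 1.2×0.85×0.555 = 0.5661 m³/s
Q = Σ q = 12.35 m³/s
= 12.35 × 1000 = 12350 L/s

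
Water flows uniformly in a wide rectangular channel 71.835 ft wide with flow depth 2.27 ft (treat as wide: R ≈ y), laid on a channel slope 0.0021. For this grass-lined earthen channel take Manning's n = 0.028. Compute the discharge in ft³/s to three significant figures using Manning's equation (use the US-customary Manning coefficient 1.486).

A = b·y = 71.835 × 2.27 = 163.1 ft²
Wide channel: R ≈ y = 2.27 ft
Q = (1.486/n)·A·R^(2/3)·S^(1/2) = (1.486/0.028) × 163.1 × 2.270^(2/3) × 0.0021^(1/2) = 685.0 ft³/s

685 ft³/s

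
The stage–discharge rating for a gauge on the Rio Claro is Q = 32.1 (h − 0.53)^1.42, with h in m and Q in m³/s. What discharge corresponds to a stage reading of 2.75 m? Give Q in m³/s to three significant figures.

99.6 m³/s

Q = 32.1 × (2.75 − 0.53)^1.42 = 32.1 × 2.22^1.42 = 99.62 m³/s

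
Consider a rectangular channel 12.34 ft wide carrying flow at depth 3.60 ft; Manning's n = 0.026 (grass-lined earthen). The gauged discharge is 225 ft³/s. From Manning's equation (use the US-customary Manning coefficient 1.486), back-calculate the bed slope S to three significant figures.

0.00263

A = b·y = 12.34 × 3.60 = 44.42 ft²
P = b + 2y = 12.34 + 2×3.60 = 19.54 ft
R = A/P = 44.42/19.54 = 2.273 ft
S = (Q·n / (1.486·A·R^(2/3)))² = (225×0.026 / (1.486×44.42×1.729))² = 0.002627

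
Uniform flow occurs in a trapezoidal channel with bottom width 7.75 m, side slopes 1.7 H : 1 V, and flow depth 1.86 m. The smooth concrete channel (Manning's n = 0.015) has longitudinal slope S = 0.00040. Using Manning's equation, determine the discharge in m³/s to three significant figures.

33.0 m³/s

A = (b + z·y)·y = (7.75 + 1.7×1.86)×1.86 = 20.30 m²
P = b + 2y√(1+z²) = 7.75 + 2×1.86×√(1+1.7²) = 15.09 m
R = A/P = 20.30/15.09 = 1.345 m
Q = (1/n)·A·R^(2/3)·S^(1/2) = (1/0.015) × 20.30 × 1.345^(2/3) × 0.00040^(1/2) = 32.98 m³/s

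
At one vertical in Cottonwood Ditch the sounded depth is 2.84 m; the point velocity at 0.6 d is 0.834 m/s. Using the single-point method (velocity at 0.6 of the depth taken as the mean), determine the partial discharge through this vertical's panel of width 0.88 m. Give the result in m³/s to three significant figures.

2.08 m³/s

v̄ = v₀.₆ = 0.834 m/s
q = v̄ × d × w = 0.8340 × 2.84 × 0.88 = 2.084 m³/s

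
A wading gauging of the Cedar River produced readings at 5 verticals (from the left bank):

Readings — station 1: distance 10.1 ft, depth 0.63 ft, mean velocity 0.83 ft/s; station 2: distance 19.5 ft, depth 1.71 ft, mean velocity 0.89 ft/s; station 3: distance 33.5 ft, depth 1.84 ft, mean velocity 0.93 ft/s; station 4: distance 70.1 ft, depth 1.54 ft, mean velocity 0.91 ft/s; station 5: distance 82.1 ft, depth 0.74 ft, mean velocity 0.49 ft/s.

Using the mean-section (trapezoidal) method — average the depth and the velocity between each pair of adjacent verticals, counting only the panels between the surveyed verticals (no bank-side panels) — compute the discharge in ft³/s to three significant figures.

98.6 ft³/s

Panel 1-2: Δb = 9.4 ft, d̄ = (0.63+1.71)/2 = 1.17, v̄ = (0.83+0.89)/2 = 0.86 → q = 9.4×1.17×0.86 = 9.458 ft³/s
Panel 2-3: Δb = 14 ft, d̄ = (1.71+1.84)/2 = 1.775, v̄ = (0.89+0.93)/2 = 0.91 → q = 14×1.775×0.91 = 22.61 ft³/s
Panel 3-4: Δb = 36.6 ft, d̄ = (1.84+1.54)/2 = 1.69, v̄ = (0.93+0.91)/2 = 0.92 → q = 36.6×1.69×0.92 = 56.91 ft³/s
Panel 4-5: Δb = 12 ft, d̄ = (1.54+0.74)/2 = 1.14, v̄ = (0.91+0.49)/2 = 0.7 → q = 12×1.14×0.7 = 9.576 ft³/s
Q = Σ q = 98.55 ft³/s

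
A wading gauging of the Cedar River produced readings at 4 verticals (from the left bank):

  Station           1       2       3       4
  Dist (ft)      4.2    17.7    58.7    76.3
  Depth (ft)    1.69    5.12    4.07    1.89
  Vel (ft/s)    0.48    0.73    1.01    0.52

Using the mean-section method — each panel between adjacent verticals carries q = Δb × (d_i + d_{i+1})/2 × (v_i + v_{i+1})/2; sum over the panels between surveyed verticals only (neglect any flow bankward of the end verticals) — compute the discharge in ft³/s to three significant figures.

232 ft³/s

Panel 1-2: Δb = 13.5 ft, d̄ = (1.69+5.12)/2 = 3.405, v̄ = (0.48+0.73)/2 = 0.605 → q = 13.5×3.405×0.605 = 27.81 ft³/s
Panel 2-3: Δb = 41 ft, d̄ = (5.12+4.07)/2 = 4.595, v̄ = (0.73+1.01)/2 = 0.87 → q = 41×4.595×0.87 = 163.9 ft³/s
Panel 3-4: Δb = 17.6 ft, d̄ = (4.07+1.89)/2 = 2.98, v̄ = (1.01+0.52)/2 = 0.765 → q = 17.6×2.98×0.765 = 40.12 ft³/s
Q = Σ q = 231.8 ft³/s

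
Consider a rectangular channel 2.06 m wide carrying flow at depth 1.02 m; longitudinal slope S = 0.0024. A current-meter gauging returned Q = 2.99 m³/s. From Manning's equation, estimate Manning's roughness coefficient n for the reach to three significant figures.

A = b·y = 2.06 × 1.02 = 2.101 m²
P = b + 2y = 2.06 + 2×1.02 = 4.100 m
R = A/P = 2.101/4.100 = 0.5125 m
n = (1/Q)·A·R^(2/3)·S^(1/2) = (1/2.99) × 2.101 × 0.6404 × 0.04899 = 0.02205

0.0220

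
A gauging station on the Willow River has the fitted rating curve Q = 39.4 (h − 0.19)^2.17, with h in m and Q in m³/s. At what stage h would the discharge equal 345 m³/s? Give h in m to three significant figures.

2.91 m

h − h₀ = (Q/C)^(1/b) = (345/39.4)^(1/2.17) = 2.718 m
h = 0.19 + 2.718 = 2.908 m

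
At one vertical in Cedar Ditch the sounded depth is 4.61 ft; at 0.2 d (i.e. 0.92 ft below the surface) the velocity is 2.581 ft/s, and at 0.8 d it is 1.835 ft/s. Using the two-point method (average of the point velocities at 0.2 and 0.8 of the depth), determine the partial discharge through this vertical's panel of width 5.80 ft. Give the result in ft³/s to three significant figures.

59.0 ft³/s

v̄ = (2.581 + 1.835) / 2 = 2.208 ft/s
q = v̄ × d × w = 2.208 × 4.61 × 5.80 = 59.04 ft³/s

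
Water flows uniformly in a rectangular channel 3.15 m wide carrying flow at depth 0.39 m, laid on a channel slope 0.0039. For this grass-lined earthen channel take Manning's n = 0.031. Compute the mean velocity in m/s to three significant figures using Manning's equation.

A = b·y = 3.15 × 0.39 = 1.229 m²
P = b + 2y = 3.15 + 2×0.39 = 3.930 m
R = A/P = 1.229/3.930 = 0.3126 m
Q = (1/n)·A·R^(2/3)·S^(1/2) = (1/0.031) × 1.229 × 0.3126^(2/3) × 0.0039^(1/2) = 1.140 m³/s
V = Q/A = 1.140/1.229 = 0.9279 m/s

0.928 m/s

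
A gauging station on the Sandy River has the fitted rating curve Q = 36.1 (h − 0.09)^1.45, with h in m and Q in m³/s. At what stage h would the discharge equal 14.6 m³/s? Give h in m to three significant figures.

0.626 m

h − h₀ = (Q/C)^(1/b) = (14.6/36.1)^(1/1.45) = 0.5356 m
h = 0.09 + 0.5356 = 0.6256 m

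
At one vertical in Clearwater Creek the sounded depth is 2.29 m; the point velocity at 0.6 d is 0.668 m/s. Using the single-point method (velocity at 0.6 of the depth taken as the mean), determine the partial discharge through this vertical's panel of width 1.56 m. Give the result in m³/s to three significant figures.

2.39 m³/s

v̄ = v₀.₆ = 0.668 m/s
q = v̄ × d × w = 0.6680 × 2.29 × 1.56 = 2.386 m³/s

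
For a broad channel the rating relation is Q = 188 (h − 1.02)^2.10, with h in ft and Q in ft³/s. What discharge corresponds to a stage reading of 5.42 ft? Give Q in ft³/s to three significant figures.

Q = 188 × (5.42 − 1.02)^2.10 = 188 × 4.4^2.10 = 4221 ft³/s

4220 ft³/s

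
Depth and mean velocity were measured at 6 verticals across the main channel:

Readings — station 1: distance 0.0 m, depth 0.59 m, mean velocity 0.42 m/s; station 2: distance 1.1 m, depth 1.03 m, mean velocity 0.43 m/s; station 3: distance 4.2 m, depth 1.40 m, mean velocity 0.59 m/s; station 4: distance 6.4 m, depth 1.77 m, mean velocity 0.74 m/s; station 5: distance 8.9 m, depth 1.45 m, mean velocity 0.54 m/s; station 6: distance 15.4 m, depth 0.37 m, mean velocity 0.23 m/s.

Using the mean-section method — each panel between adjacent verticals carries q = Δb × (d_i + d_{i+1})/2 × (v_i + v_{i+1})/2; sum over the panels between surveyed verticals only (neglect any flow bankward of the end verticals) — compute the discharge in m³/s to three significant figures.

9.47 m³/s

Panel 1-2: Δb = 1.1 m, d̄ = (0.59+1.03)/2 = 0.81, v̄ = (0.42+0.43)/2 = 0.425 → q = 1.1×0.81×0.425 = 0.3787 m³/s
Panel 2-3: Δb = 3.1 m, d̄ = (1.03+1.40)/2 = 1.215, v̄ = (0.43+0.59)/2 = 0.51 → q = 3.1×1.215×0.51 = 1.921 m³/s
Panel 3-4: Δb = 2.2 m, d̄ = (1.40+1.77)/2 = 1.585, v̄ = (0.59+0.74)/2 = 0.665 → q = 2.2×1.585×0.665 = 2.319 m³/s
Panel 4-5: Δb = 2.5 m, d̄ = (1.77+1.45)/2 = 1.61, v̄ = (0.74+0.54)/2 = 0.64 → q = 2.5×1.61×0.64 = 2.576 m³/s
Panel 5-6: Δb = 6.5 m, d̄ = (1.45+0.37)/2 = 0.91, v̄ = (0.54+0.23)/2 = 0.385 → q = 6.5×0.91×0.385 = 2.277 m³/s
Q = Σ q = 9.472 m³/s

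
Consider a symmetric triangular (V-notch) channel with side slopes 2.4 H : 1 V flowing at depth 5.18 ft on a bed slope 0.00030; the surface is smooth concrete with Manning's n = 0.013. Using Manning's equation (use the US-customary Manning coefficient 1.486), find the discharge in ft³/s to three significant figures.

228 ft³/s

A = z·y² = 2.4×5.18² = 64.40 ft²
P = 2y√(1+z²) = 2×5.18×√(1+2.4²) = 26.94 ft
R = A/P = 64.40/26.94 = 2.391 ft
Q = (1.486/n)·A·R^(2/3)·S^(1/2) = (1.486/0.013) × 64.40 × 2.391^(2/3) × 0.00030^(1/2) = 228.0 ft³/s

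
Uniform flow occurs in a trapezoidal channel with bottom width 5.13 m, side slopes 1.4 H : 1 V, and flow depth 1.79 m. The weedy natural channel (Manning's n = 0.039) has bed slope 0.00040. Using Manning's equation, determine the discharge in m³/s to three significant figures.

7.96 m³/s

A = (b + z·y)·y = (5.13 + 1.4×1.79)×1.79 = 13.67 m²
P = b + 2y√(1+z²) = 5.13 + 2×1.79×√(1+1.4²) = 11.29 m
R = A/P = 13.67/11.29 = 1.211 m
Q = (1/n)·A·R^(2/3)·S^(1/2) = (1/0.039) × 13.67 × 1.211^(2/3) × 0.00040^(1/2) = 7.963 m³/s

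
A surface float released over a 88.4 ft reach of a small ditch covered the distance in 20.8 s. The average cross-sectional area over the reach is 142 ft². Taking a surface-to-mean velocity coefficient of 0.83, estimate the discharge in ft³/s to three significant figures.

501 ft³/s

v_surface = L / t̄ = 88.4 / 20.8 = 4.250 ft/s
v_mean = 0.83 × 4.250 = 3.528 ft/s
Q = A × v_mean = 142 × 3.528 = 500.9 ft³/s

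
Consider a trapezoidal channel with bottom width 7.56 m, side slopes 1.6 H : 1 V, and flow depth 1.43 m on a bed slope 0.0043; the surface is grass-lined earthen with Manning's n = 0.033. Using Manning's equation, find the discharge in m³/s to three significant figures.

29.6 m³/s

A = (b + z·y)·y = (7.56 + 1.6×1.43)×1.43 = 14.08 m²
P = b + 2y√(1+z²) = 7.56 + 2×1.43×√(1+1.6²) = 12.96 m
R = A/P = 14.08/12.96 = 1.087 m
Q = (1/n)·A·R^(2/3)·S^(1/2) = (1/0.033) × 14.08 × 1.087^(2/3) × 0.0043^(1/2) = 29.58 m³/s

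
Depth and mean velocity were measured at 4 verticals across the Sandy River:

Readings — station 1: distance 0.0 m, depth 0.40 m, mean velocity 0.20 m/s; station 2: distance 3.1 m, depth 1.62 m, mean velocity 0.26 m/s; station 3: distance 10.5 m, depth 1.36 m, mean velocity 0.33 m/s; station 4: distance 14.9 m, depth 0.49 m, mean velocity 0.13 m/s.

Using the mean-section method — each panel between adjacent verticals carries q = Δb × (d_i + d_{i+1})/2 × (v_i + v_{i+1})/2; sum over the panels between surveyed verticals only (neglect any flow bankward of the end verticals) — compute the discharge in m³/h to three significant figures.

Panel 1-2: Δb = 3.1 m, d̄ = (0.40+1.62)/2 = 1.01, v̄ = (0.20+0.26)/2 = 0.23 → q = 3.1×1.01×0.23 = 0.7201 m³/s
Panel 2-3: Δb = 7.4 m, d̄ = (1.62+1.36)/2 = 1.49, v̄ = (0.26+0.33)/2 = 0.295 → q = 7.4×1.49×0.295 = 3.253 m³/s
Panel 3-4: Δb = 4.4 m, d̄ = (1.36+0.49)/2 = 0.925, v̄ = (0.33+0.13)/2 = 0.23 → q = 4.4×0.925×0.23 = 0.9361 m³/s
Q = Σ q = 4.909 m³/s
= 4.909 × 3600 = 17670 m³/h

17700 m³/h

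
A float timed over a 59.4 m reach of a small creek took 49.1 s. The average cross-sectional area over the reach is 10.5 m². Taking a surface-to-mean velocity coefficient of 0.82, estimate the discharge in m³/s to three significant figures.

v_surface = L / t̄ = 59.4 / 49.1 = 1.210 m/s
v_mean = 0.82 × 1.210 = 0.9920 m/s
Q = A × v_mean = 10.5 × 0.9920 = 10.42 m³/s

10.4 m³/s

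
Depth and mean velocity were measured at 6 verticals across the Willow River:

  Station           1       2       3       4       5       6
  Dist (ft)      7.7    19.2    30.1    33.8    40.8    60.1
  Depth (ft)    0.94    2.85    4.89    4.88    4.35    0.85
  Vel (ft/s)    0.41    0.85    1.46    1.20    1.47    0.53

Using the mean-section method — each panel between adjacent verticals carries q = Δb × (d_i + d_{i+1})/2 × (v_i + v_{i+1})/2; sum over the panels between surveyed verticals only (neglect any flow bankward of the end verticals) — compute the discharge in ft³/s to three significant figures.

180 ft³/s

Panel 1-2: Δb = 11.5 ft, d̄ = (0.94+2.85)/2 = 1.895, v̄ = (0.41+0.85)/2 = 0.63 → q = 11.5×1.895×0.63 = 13.73 ft³/s
Panel 2-3: Δb = 10.9 ft, d̄ = (2.85+4.89)/2 = 3.87, v̄ = (0.85+1.46)/2 = 1.155 → q = 10.9×3.87×1.155 = 48.72 ft³/s
Panel 3-4: Δb = 3.7 ft, d̄ = (4.89+4.88)/2 = 4.885, v̄ = (1.46+1.20)/2 = 1.33 → q = 3.7×4.885×1.33 = 24.04 ft³/s
Panel 4-5: Δb = 7 ft, d̄ = (4.88+4.35)/2 = 4.615, v̄ = (1.20+1.47)/2 = 1.335 → q = 7×4.615×1.335 = 43.13 ft³/s
Panel 5-6: Δb = 19.3 ft, d̄ = (4.35+0.85)/2 = 2.6, v̄ = (1.47+0.53)/2 = 1 → q = 19.3×2.6×1 = 50.18 ft³/s
Q = Σ q = 179.8 ft³/s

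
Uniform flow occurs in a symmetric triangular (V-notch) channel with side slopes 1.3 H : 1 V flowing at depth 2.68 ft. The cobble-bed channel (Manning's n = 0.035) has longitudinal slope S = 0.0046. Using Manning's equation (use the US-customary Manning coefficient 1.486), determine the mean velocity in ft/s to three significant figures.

A = z·y² = 1.3×2.68² = 9.337 ft²
P = 2y√(1+z²) = 2×2.68×√(1+1.3²) = 8.791 ft
R = A/P = 9.337/8.791 = 1.062 ft
Q = (1.486/n)·A·R^(2/3)·S^(1/2) = (1.486/0.035) × 9.337 × 1.062^(2/3) × 0.0046^(1/2) = 27.99 ft³/s
V = Q/A = 27.99/9.337 = 2.998 ft/s

3.00 ft/s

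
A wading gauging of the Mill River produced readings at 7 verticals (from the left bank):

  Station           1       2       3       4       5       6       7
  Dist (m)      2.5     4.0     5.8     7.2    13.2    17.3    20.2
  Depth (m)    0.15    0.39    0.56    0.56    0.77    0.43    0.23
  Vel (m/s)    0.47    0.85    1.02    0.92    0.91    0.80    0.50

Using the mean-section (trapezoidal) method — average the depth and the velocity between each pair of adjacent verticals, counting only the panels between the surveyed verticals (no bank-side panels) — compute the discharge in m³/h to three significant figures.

29500 m³/h

Panel 1-2: Δb = 1.5 m, d̄ = (0.15+0.39)/2 = 0.27, v̄ = (0.47+0.85)/2 = 0.66 → q = 1.5×0.27×0.66 = 0.2673 m³/s
Panel 2-3: Δb = 1.8 m, d̄ = (0.39+0.56)/2 = 0.475, v̄ = (0.85+1.02)/2 = 0.935 → q = 1.8×0.475×0.935 = 0.7994 m³/s
Panel 3-4: Δb = 1.4 m, d̄ = (0.56+0.56)/2 = 0.56, v̄ = (1.02+0.92)/2 = 0.97 → q = 1.4×0.56×0.97 = 0.7605 m³/s
Panel 4-5: Δb = 6 m, d̄ = (0.56+0.77)/2 = 0.665, v̄ = (0.92+0.91)/2 = 0.915 → q = 6×0.665×0.915 = 3.651 m³/s
Panel 5-6: Δb = 4.1 m, d̄ = (0.77+0.43)/2 = 0.6, v̄ = (0.91+0.80)/2 = 0.855 → q = 4.1×0.6×0.855 = 2.103 m³/s
Panel 6-7: Δb = 2.9 m, d̄ = (0.43+0.23)/2 = 0.33, v̄ = (0.80+0.50)/2 = 0.65 → q = 2.9×0.33×0.65 = 0.6221 m³/s
Q = Σ q = 8.203 m³/s
= 8.203 × 3600 = 29530 m³/h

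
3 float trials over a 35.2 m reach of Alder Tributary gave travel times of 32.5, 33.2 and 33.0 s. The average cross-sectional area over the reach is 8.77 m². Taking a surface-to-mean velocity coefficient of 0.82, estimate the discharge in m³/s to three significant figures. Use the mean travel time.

7.69 m³/s

t̄ = (32.5 + 33.2 + 33.0) / 3 = 32.9 s
v_surface = L / t̄ = 35.2 / 32.9 = 1.070 m/s
v_mean = 0.82 × 1.070 = 0.8773 m/s
Q = A × v_mean = 8.77 × 0.8773 = 7.694 m³/s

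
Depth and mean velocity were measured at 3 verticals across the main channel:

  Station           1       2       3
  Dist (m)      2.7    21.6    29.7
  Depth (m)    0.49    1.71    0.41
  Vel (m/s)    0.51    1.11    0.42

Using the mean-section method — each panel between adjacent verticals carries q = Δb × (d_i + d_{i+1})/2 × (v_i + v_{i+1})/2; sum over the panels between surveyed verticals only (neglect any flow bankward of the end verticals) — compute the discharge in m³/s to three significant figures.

23.4 m³/s

Panel 1-2: Δb = 18.9 m, d̄ = (0.49+1.71)/2 = 1.1, v̄ = (0.51+1.11)/2 = 0.81 → q = 18.9×1.1×0.81 = 16.84 m³/s
Panel 2-3: Δb = 8.1 m, d̄ = (1.71+0.41)/2 = 1.06, v̄ = (1.11+0.42)/2 = 0.765 → q = 8.1×1.06×0.765 = 6.568 m³/s
Q = Σ q = 23.41 m³/s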